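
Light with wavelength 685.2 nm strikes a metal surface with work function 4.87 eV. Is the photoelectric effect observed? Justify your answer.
No

For photoemission, the photon energy must exceed the work function.

Photon energy: E = hc/λ = 1.8095 eV
Work function: φ = 4.87 eV

Since E_photon (1.8095 eV) < φ (4.87 eV), photoemission will NOT occur.
The threshold wavelength is λ₀ = hc/φ = 254.6 nm.
Since 685.2 nm > 254.6 nm, the photons lack sufficient energy.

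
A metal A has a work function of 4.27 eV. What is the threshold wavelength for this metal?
290.36 nm

The threshold wavelength is when the photon energy equals the work function:
hc/λ₀ = φ

Solving for λ₀:
λ₀ = hc/φ = (6.626×10⁻³⁴ J·s)(3×10⁸ m/s) / (4.27 eV × 1.602×10⁻¹⁹ J/eV)
λ₀ = 290.36 nm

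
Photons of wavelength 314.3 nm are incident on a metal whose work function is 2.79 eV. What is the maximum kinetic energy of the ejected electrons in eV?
1.1548 eV

Using Einstein's photoelectric equation: KE_max = hf - φ = hc/λ - φ

First, calculate the photon energy:
E_photon = hc/λ = (6.626×10⁻³⁴ J·s)(3×10⁸ m/s) / (314.3×10⁻⁹ m)
E_photon = 3.9448 eV

Then, the maximum kinetic energy:
KE_max = E_photon - φ = 3.9448 eV - 2.79 eV = 1.1548 eV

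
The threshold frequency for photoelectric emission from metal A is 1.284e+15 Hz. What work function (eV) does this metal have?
5.31 eV

At the threshold frequency, photon energy equals work function:
φ = hf₀

Calculating:
φ = (6.626×10⁻³⁴ J·s)(1.284e+15 Hz)
φ = 5.31 eV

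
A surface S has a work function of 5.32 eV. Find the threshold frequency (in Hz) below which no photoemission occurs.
1.2864e+15 Hz

The threshold frequency is when the photon energy equals the work function:
hf₀ = φ

Solving for f₀:
f₀ = φ/h = (5.32 eV × 1.602×10⁻¹⁹ J/eV) / (6.626×10⁻³⁴ J·s)
f₀ = 1.2864e+15 Hz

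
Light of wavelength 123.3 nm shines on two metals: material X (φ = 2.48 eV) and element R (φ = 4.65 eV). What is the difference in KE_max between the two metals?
2.1700 eV

Using KE_max = hc/λ - φ for each metal:

Photon energy: E = hc/λ = 10.0555 eV

For material X (φ₁ = 2.48 eV):
KE₁ = E - φ₁ = 10.0555 - 2.48 = 7.5755 eV

For element R (φ₂ = 4.65 eV):
KE₂ = E - φ₂ = 10.0555 - 4.65 = 5.4055 eV

Difference:
ΔKE = KE₁ - KE₂ = 7.5755 - 5.4055 = 2.1700 eV

Note: The difference equals the difference in work functions: 4.65 - 2.48 = 2.17 eV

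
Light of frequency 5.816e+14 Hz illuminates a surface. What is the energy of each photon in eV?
2.4053 eV

Using E = hf:

E = hf = (6.626×10⁻³⁴ J·s)(5.816e+14 Hz)
E = 2.4053 eV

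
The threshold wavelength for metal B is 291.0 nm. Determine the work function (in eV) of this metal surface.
4.26 eV

At the threshold wavelength, photon energy equals work function:
φ = hc/λ₀

Calculating:
φ = (6.626×10⁻³⁴ J·s)(3×10⁸ m/s) / (291.0×10⁻⁹ m)
φ = 4.26 eV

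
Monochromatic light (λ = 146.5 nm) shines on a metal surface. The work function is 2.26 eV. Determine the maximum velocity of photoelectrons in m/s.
1.4772e+06 m/s

First, find the maximum kinetic energy:
E_photon = hc/λ = 8.4631 eV
KE_max = E_photon - φ = 8.4631 - 2.26 = 6.2031 eV

Convert to Joules: KE_max = 6.2031 × 1.602×10⁻¹⁹ J = 9.9384e-19 J

Then use KE = ½mv² to find velocity:
v = √(2·KE/m) = √(2 × 9.9384e-19 J / 9.109e-31 kg)
v = 1.4772e+06 m/s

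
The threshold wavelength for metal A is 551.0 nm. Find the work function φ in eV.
2.25 eV

At the threshold wavelength, photon energy equals work function:
φ = hc/λ₀

Calculating:
φ = (6.626×10⁻³⁴ J·s)(3×10⁸ m/s) / (551.0×10⁻⁹ m)
φ = 2.25 eV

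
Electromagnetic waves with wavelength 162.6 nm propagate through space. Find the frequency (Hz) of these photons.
1.8437e+15 Hz

Using the wave equation: c = fλ

Solving for frequency:
f = c/λ = (3×10⁸ m/s) / (162.6×10⁻⁹ m)
f = 1.8437e+15 Hz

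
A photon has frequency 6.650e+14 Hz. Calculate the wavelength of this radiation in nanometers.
450.82 nm

Using the wave equation: c = fλ

Solving for wavelength:
λ = c/f = (3×10⁸ m/s) / (6.650e+14 Hz)
λ = 450.82 nm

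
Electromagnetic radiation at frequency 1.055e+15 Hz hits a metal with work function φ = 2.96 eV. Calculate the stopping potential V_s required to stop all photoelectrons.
1.4031 V

The stopping potential V_s satisfies: eV_s = KE_max

First, find KE_max using Einstein's equation:
E_photon = hf = (6.626×10⁻³⁴ J·s)(1.055e+15 Hz) = 4.3631 eV
KE_max = E_photon - φ = 4.3631 - 2.96 = 1.4031 eV

Since eV_s = KE_max:
V_s = KE_max/e = 1.4031 V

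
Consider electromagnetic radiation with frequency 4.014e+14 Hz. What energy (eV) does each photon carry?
1.6601 eV

Using E = hf:

E = hf = (6.626×10⁻³⁴ J·s)(4.014e+14 Hz)
E = 1.6601 eV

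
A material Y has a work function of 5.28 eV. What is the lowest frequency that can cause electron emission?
1.2767e+15 Hz

The threshold frequency is when the photon energy equals the work function:
hf₀ = φ

Solving for f₀:
f₀ = φ/h = (5.28 eV × 1.602×10⁻¹⁹ J/eV) / (6.626×10⁻³⁴ J·s)
f₀ = 1.2767e+15 Hz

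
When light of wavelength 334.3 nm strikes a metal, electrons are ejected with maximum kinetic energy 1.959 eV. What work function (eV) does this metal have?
1.75 eV

From Einstein's photoelectric equation: KE_max = hf - φ = hc/λ - φ

Rearranging for φ:
φ = hc/λ - KE_max

Calculate photon energy:
E_photon = hc/λ = 3.7088 eV

Therefore:
φ = 3.7088 - 1.959 = 1.75 eV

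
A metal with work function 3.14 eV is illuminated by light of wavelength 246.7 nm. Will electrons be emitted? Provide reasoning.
Yes

For photoemission, the photon energy must exceed the work function.

Photon energy: E = hc/λ = 5.0257 eV
Work function: φ = 3.14 eV

Since E_photon (5.0257 eV) > φ (3.14 eV), photoemission WILL occur.
The threshold wavelength is λ₀ = hc/φ = 394.9 nm.
Since 246.7 nm < 394.9 nm, the light has sufficient energy.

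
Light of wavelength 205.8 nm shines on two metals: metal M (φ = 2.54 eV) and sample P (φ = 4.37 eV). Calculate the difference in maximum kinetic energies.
1.8300 eV

Using KE_max = hc/λ - φ for each metal:

Photon energy: E = hc/λ = 6.0245 eV

For metal M (φ₁ = 2.54 eV):
KE₁ = E - φ₁ = 6.0245 - 2.54 = 3.4845 eV

For sample P (φ₂ = 4.37 eV):
KE₂ = E - φ₂ = 6.0245 - 4.37 = 1.6545 eV

Difference:
ΔKE = KE₁ - KE₂ = 3.4845 - 1.6545 = 1.8300 eV

Note: The difference equals the difference in work functions: 4.37 - 2.54 = 1.83 eV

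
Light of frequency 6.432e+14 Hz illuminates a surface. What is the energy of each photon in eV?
2.6601 eV

Using E = hf:

E = hf = (6.626×10⁻³⁴ J·s)(6.432e+14 Hz)
E = 2.6601 eV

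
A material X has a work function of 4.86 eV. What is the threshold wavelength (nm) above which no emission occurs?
255.11 nm

The threshold wavelength is when the photon energy equals the work function:
hc/λ₀ = φ

Solving for λ₀:
λ₀ = hc/φ = (6.626×10⁻³⁴ J·s)(3×10⁸ m/s) / (4.86 eV × 1.602×10⁻¹⁹ J/eV)
λ₀ = 255.11 nm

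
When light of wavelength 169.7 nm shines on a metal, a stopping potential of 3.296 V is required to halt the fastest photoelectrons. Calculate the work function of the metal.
4.01 eV

The stopping potential gives the maximum kinetic energy: KE_max = eV_s = 3.296 eV

From Einstein's photoelectric equation: KE_max = hc/λ - φ
Rearranging: φ = hc/λ - KE_max

Calculate photon energy:
E_photon = hc/λ = (6.626×10⁻³⁴ J·s)(3×10⁸ m/s) / (169.7×10⁻⁹ m) = 7.3061 eV

Therefore:
φ = 7.3061 - 3.296 = 4.01 eV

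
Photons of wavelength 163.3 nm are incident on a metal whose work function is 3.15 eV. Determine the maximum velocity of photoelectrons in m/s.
1.2501e+06 m/s

First, find the maximum kinetic energy:
E_photon = hc/λ = 7.5924 eV
KE_max = E_photon - φ = 7.5924 - 3.15 = 4.4424 eV

Convert to Joules: KE_max = 4.4424 × 1.602×10⁻¹⁹ J = 7.1175e-19 J

Then use KE = ½mv² to find velocity:
v = √(2·KE/m) = √(2 × 7.1175e-19 J / 9.109e-31 kg)
v = 1.2501e+06 m/s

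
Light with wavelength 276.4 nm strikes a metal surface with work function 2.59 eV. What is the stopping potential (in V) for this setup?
1.8957 V

The stopping potential V_s satisfies: eV_s = KE_max

First, find KE_max using Einstein's equation:
E_photon = hc/λ = 4.4857 eV
KE_max = E_photon - φ = 4.4857 - 2.59 = 1.8957 eV

Since eV_s = KE_max:
V_s = KE_max/e = 1.8957 V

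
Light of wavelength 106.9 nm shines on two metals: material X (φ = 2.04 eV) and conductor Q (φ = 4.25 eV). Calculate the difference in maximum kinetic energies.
2.2100 eV

Using KE_max = hc/λ - φ for each metal:

Photon energy: E = hc/λ = 11.5981 eV

For material X (φ₁ = 2.04 eV):
KE₁ = E - φ₁ = 11.5981 - 2.04 = 9.5581 eV

For conductor Q (φ₂ = 4.25 eV):
KE₂ = E - φ₂ = 11.5981 - 4.25 = 7.3481 eV

Difference:
ΔKE = KE₁ - KE₂ = 9.5581 - 7.3481 = 2.2100 eV

Note: The difference equals the difference in work functions: 4.25 - 2.04 = 2.21 eV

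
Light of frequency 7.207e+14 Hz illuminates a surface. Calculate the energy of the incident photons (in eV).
2.9806 eV

Using E = hf:

E = hf = (6.626×10⁻³⁴ J·s)(7.207e+14 Hz)
E = 2.9806 eV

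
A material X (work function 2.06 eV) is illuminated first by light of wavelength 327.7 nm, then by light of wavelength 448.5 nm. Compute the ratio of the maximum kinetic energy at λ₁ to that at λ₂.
2.4466

Using Einstein's equation: KE_max = hc/λ - φ

For λ₁ = 327.7 nm:
E₁ = hc/λ₁ = 3.7835 eV
KE₁ = E₁ - φ = 3.7835 - 2.06 = 1.7235 eV

For λ₂ = 448.5 nm:
E₂ = hc/λ₂ = 2.7644 eV
KE₂ = E₂ - φ = 2.7644 - 2.06 = 0.7044 eV

Ratio: KE₁/KE₂ = 1.7235/0.7044 = 2.4466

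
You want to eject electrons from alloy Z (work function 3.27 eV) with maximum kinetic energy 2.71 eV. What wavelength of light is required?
207.33 nm

From Einstein's equation: KE_max = hc/λ - φ

Rearranging for λ:
hc/λ = KE_max + φ
λ = hc/(KE_max + φ)

Required photon energy:
E_photon = KE_max + φ = 2.71 + 3.27 = 5.98 eV

Required wavelength:
λ = hc/E_photon = (6.626×10⁻³⁴)(3×10⁸) / (5.98 × 1.602×10⁻¹⁹)
λ = 207.33 nm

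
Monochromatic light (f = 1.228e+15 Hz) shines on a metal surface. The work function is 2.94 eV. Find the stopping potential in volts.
2.1386 V

The stopping potential V_s satisfies: eV_s = KE_max

First, find KE_max using Einstein's equation:
E_photon = hf = (6.626×10⁻³⁴ J·s)(1.228e+15 Hz) = 5.0786 eV
KE_max = E_photon - φ = 5.0786 - 2.94 = 2.1386 eV

Since eV_s = KE_max:
V_s = KE_max/e = 2.1386 V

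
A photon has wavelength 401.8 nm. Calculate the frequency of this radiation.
7.4612e+14 Hz

Using the wave equation: c = fλ

Solving for frequency:
f = c/λ = (3×10⁸ m/s) / (401.8×10⁻⁹ m)
f = 7.4612e+14 Hz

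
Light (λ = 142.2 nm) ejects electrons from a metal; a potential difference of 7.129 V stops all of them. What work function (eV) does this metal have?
1.59 eV

The stopping potential gives the maximum kinetic energy: KE_max = eV_s = 7.129 eV

From Einstein's photoelectric equation: KE_max = hc/λ - φ
Rearranging: φ = hc/λ - KE_max

Calculate photon energy:
E_photon = hc/λ = (6.626×10⁻³⁴ J·s)(3×10⁸ m/s) / (142.2×10⁻⁹ m) = 8.7190 eV

Therefore:
φ = 8.7190 - 7.129 = 1.59 eV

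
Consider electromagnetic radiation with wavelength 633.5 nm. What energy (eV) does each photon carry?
1.9571 eV

Using E = hf = hc/λ:

E = hc/λ = (6.626×10⁻³⁴ J·s)(3×10⁸ m/s) / (633.5×10⁻⁹ m)
E = 1.9571 eV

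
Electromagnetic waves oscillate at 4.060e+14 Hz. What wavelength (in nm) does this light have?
738.41 nm

Using the wave equation: c = fλ

Solving for wavelength:
λ = c/f = (3×10⁸ m/s) / (4.060e+14 Hz)
λ = 738.41 nm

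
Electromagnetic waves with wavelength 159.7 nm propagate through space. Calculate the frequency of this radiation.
1.8772e+15 Hz

Using the wave equation: c = fλ

Solving for frequency:
f = c/λ = (3×10⁸ m/s) / (159.7×10⁻⁹ m)
f = 1.8772e+15 Hz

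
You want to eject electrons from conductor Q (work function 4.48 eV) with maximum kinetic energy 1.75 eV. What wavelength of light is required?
199.01 nm

From Einstein's equation: KE_max = hc/λ - φ

Rearranging for λ:
hc/λ = KE_max + φ
λ = hc/(KE_max + φ)

Required photon energy:
E_photon = KE_max + φ = 1.75 + 4.48 = 6.23 eV

Required wavelength:
λ = hc/E_photon = (6.626×10⁻³⁴)(3×10⁸) / (6.23 × 1.602×10⁻¹⁹)
λ = 199.01 nm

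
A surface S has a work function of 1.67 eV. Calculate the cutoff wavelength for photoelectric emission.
742.42 nm

The threshold wavelength is when the photon energy equals the work function:
hc/λ₀ = φ

Solving for λ₀:
λ₀ = hc/φ = (6.626×10⁻³⁴ J·s)(3×10⁸ m/s) / (1.67 eV × 1.602×10⁻¹⁹ J/eV)
λ₀ = 742.42 nm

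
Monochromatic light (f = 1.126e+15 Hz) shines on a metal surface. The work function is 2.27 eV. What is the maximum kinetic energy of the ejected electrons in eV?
2.3868 eV

Using Einstein's photoelectric equation: KE_max = hf - φ

First, calculate the photon energy:
E_photon = hf = (6.626×10⁻³⁴ J·s)(1.126e+15 Hz)
E_photon = 4.6568 eV

Then, the maximum kinetic energy:
KE_max = E_photon - φ = 4.6568 eV - 2.27 eV = 2.3868 eV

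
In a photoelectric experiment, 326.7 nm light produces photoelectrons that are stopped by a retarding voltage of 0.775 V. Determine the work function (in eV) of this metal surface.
3.02 eV

The stopping potential gives the maximum kinetic energy: KE_max = eV_s = 0.775 eV

From Einstein's photoelectric equation: KE_max = hc/λ - φ
Rearranging: φ = hc/λ - KE_max

Calculate photon energy:
E_photon = hc/λ = (6.626×10⁻³⁴ J·s)(3×10⁸ m/s) / (326.7×10⁻⁹ m) = 3.7950 eV

Therefore:
φ = 3.7950 - 0.775 = 3.02 eV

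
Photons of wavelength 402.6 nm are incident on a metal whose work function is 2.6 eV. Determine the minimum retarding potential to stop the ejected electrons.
0.4796 V

The stopping potential V_s satisfies: eV_s = KE_max

First, find KE_max using Einstein's equation:
E_photon = hc/λ = 3.0796 eV
KE_max = E_photon - φ = 3.0796 - 2.6 = 0.4796 eV

Since eV_s = KE_max:
V_s = KE_max/e = 0.4796 V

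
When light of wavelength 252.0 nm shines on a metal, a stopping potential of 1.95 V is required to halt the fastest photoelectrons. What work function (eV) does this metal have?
2.97 eV

The stopping potential gives the maximum kinetic energy: KE_max = eV_s = 1.95 eV

From Einstein's photoelectric equation: KE_max = hc/λ - φ
Rearranging: φ = hc/λ - KE_max

Calculate photon energy:
E_photon = hc/λ = (6.626×10⁻³⁴ J·s)(3×10⁸ m/s) / (252.0×10⁻⁹ m) = 4.9200 eV

Therefore:
φ = 4.9200 - 1.95 = 2.97 eV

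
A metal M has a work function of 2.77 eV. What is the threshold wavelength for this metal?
447.60 nm

The threshold wavelength is when the photon energy equals the work function:
hc/λ₀ = φ

Solving for λ₀:
λ₀ = hc/φ = (6.626×10⁻³⁴ J·s)(3×10⁸ m/s) / (2.77 eV × 1.602×10⁻¹⁹ J/eV)
λ₀ = 447.60 nm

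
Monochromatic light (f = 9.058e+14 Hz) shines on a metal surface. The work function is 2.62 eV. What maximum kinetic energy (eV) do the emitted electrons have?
1.1261 eV

Using Einstein's photoelectric equation: KE_max = hf - φ

First, calculate the photon energy:
E_photon = hf = (6.626×10⁻³⁴ J·s)(9.058e+14 Hz)
E_photon = 3.7461 eV

Then, the maximum kinetic energy:
KE_max = E_photon - φ = 3.7461 eV - 2.62 eV = 1.1261 eV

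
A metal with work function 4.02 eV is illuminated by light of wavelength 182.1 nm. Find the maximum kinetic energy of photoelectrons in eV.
2.7886 eV

Using Einstein's photoelectric equation: KE_max = hf - φ = hc/λ - φ

First, calculate the photon energy:
E_photon = hc/λ = (6.626×10⁻³⁴ J·s)(3×10⁸ m/s) / (182.1×10⁻⁹ m)
E_photon = 6.8086 eV

Then, the maximum kinetic energy:
KE_max = E_photon - φ = 6.8086 eV - 4.02 eV = 2.7886 eV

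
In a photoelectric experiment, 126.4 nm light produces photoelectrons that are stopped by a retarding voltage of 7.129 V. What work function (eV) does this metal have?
2.68 eV

The stopping potential gives the maximum kinetic energy: KE_max = eV_s = 7.129 eV

From Einstein's photoelectric equation: KE_max = hc/λ - φ
Rearranging: φ = hc/λ - KE_max

Calculate photon energy:
E_photon = hc/λ = (6.626×10⁻³⁴ J·s)(3×10⁸ m/s) / (126.4×10⁻⁹ m) = 9.8089 eV

Therefore:
φ = 9.8089 - 7.129 = 2.68 eV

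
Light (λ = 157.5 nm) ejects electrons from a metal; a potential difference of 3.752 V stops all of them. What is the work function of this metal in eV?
4.12 eV

The stopping potential gives the maximum kinetic energy: KE_max = eV_s = 3.752 eV

From Einstein's photoelectric equation: KE_max = hc/λ - φ
Rearranging: φ = hc/λ - KE_max

Calculate photon energy:
E_photon = hc/λ = (6.626×10⁻³⁴ J·s)(3×10⁸ m/s) / (157.5×10⁻⁹ m) = 7.8720 eV

Therefore:
φ = 7.8720 - 3.752 = 4.12 eV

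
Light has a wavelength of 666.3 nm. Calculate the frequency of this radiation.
4.4994e+14 Hz

Using the wave equation: c = fλ

Solving for frequency:
f = c/λ = (3×10⁸ m/s) / (666.3×10⁻⁹ m)
f = 4.4994e+14 Hz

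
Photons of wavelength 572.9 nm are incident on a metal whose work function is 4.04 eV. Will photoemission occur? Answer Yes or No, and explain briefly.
No

For photoemission, the photon energy must exceed the work function.

Photon energy: E = hc/λ = 2.1642 eV
Work function: φ = 4.04 eV

Since E_photon (2.1642 eV) < φ (4.04 eV), photoemission will NOT occur.
The threshold wavelength is λ₀ = hc/φ = 306.9 nm.
Since 572.9 nm > 306.9 nm, the photons lack sufficient energy.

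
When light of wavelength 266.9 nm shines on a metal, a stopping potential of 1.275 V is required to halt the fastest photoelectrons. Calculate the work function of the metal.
3.37 eV

The stopping potential gives the maximum kinetic energy: KE_max = eV_s = 1.275 eV

From Einstein's photoelectric equation: KE_max = hc/λ - φ
Rearranging: φ = hc/λ - KE_max

Calculate photon energy:
E_photon = hc/λ = (6.626×10⁻³⁴ J·s)(3×10⁸ m/s) / (266.9×10⁻⁹ m) = 4.6453 eV

Therefore:
φ = 4.6453 - 1.275 = 3.37 eV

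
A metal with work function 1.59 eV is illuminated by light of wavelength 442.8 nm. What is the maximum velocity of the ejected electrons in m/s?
6.5241e+05 m/s

First, find the maximum kinetic energy:
E_photon = hc/λ = 2.8000 eV
KE_max = E_photon - φ = 2.8000 - 1.59 = 1.2100 eV

Convert to Joules: KE_max = 1.2100 × 1.602×10⁻¹⁹ J = 1.9386e-19 J

Then use KE = ½mv² to find velocity:
v = √(2·KE/m) = √(2 × 1.9386e-19 J / 9.109e-31 kg)
v = 6.5241e+05 m/s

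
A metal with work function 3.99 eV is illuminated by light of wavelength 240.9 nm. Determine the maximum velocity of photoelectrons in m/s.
6.3788e+05 m/s

First, find the maximum kinetic energy:
E_photon = hc/λ = 5.1467 eV
KE_max = E_photon - φ = 5.1467 - 3.99 = 1.1567 eV

Convert to Joules: KE_max = 1.1567 × 1.602×10⁻¹⁹ J = 1.8533e-19 J

Then use KE = ½mv² to find velocity:
v = √(2·KE/m) = √(2 × 1.8533e-19 J / 9.109e-31 kg)
v = 6.3788e+05 m/s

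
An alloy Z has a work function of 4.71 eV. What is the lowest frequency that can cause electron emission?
1.1389e+15 Hz

The threshold frequency is when the photon energy equals the work function:
hf₀ = φ

Solving for f₀:
f₀ = φ/h = (4.71 eV × 1.602×10⁻¹⁹ J/eV) / (6.626×10⁻³⁴ J·s)
f₀ = 1.1389e+15 Hz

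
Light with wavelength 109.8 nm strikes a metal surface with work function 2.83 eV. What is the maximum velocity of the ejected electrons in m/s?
1.7253e+06 m/s

First, find the maximum kinetic energy:
E_photon = hc/λ = 11.2918 eV
KE_max = E_photon - φ = 11.2918 - 2.83 = 8.4618 eV

Convert to Joules: KE_max = 8.4618 × 1.602×10⁻¹⁹ J = 1.3557e-18 J

Then use KE = ½mv² to find velocity:
v = √(2·KE/m) = √(2 × 1.3557e-18 J / 9.109e-31 kg)
v = 1.7253e+06 m/s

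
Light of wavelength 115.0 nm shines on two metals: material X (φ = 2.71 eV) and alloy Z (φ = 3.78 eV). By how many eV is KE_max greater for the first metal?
1.0700 eV

Using KE_max = hc/λ - φ for each metal:

Photon energy: E = hc/λ = 10.7812 eV

For material X (φ₁ = 2.71 eV):
KE₁ = E - φ₁ = 10.7812 - 2.71 = 8.0712 eV

For alloy Z (φ₂ = 3.78 eV):
KE₂ = E - φ₂ = 10.7812 - 3.78 = 7.0012 eV

Difference:
ΔKE = KE₁ - KE₂ = 8.0712 - 7.0012 = 1.0700 eV

Note: The difference equals the difference in work functions: 3.78 - 2.71 = 1.07 eV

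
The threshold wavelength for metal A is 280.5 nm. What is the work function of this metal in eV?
4.42 eV

At the threshold wavelength, photon energy equals work function:
φ = hc/λ₀

Calculating:
φ = (6.626×10⁻³⁴ J·s)(3×10⁸ m/s) / (280.5×10⁻⁹ m)
φ = 4.42 eV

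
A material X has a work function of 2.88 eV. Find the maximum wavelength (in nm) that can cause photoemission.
430.50 nm

The threshold wavelength is when the photon energy equals the work function:
hc/λ₀ = φ

Solving for λ₀:
λ₀ = hc/φ = (6.626×10⁻³⁴ J·s)(3×10⁸ m/s) / (2.88 eV × 1.602×10⁻¹⁹ J/eV)
λ₀ = 430.50 nm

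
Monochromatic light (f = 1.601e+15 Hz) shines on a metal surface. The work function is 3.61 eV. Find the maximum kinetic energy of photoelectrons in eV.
3.0112 eV

Using Einstein's photoelectric equation: KE_max = hf - φ

First, calculate the photon energy:
E_photon = hf = (6.626×10⁻³⁴ J·s)(1.601e+15 Hz)
E_photon = 6.6212 eV

Then, the maximum kinetic energy:
KE_max = E_photon - φ = 6.6212 eV - 3.61 eV = 3.0112 eV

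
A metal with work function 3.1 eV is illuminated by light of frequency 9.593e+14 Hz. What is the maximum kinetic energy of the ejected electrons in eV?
0.8673 eV

Using Einstein's photoelectric equation: KE_max = hf - φ

First, calculate the photon energy:
E_photon = hf = (6.626×10⁻³⁴ J·s)(9.593e+14 Hz)
E_photon = 3.9673 eV

Then, the maximum kinetic energy:
KE_max = E_photon - φ = 3.9673 eV - 3.1 eV = 0.8673 eV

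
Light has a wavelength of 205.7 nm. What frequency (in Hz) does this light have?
1.4574e+15 Hz

Using the wave equation: c = fλ

Solving for frequency:
f = c/λ = (3×10⁸ m/s) / (205.7×10⁻⁹ m)
f = 1.4574e+15 Hz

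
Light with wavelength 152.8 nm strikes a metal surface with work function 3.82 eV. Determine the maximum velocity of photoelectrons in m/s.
1.2290e+06 m/s

First, find the maximum kinetic energy:
E_photon = hc/λ = 8.1141 eV
KE_max = E_photon - φ = 8.1141 - 3.82 = 4.2941 eV

Convert to Joules: KE_max = 4.2941 × 1.602×10⁻¹⁹ J = 6.8800e-19 J

Then use KE = ½mv² to find velocity:
v = √(2·KE/m) = √(2 × 6.8800e-19 J / 9.109e-31 kg)
v = 1.2290e+06 m/s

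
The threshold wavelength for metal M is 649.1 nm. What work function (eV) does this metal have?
1.91 eV

At the threshold wavelength, photon energy equals work function:
φ = hc/λ₀

Calculating:
φ = (6.626×10⁻³⁴ J·s)(3×10⁸ m/s) / (649.1×10⁻⁹ m)
φ = 1.91 eV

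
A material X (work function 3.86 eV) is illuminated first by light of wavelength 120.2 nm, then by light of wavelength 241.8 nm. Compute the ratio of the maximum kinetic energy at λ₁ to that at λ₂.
5.0924

Using Einstein's equation: KE_max = hc/λ - φ

For λ₁ = 120.2 nm:
E₁ = hc/λ₁ = 10.3148 eV
KE₁ = E₁ - φ = 10.3148 - 3.86 = 6.4548 eV

For λ₂ = 241.8 nm:
E₂ = hc/λ₂ = 5.1276 eV
KE₂ = E₂ - φ = 5.1276 - 3.86 = 1.2676 eV

Ratio: KE₁/KE₂ = 6.4548/1.2676 = 5.0924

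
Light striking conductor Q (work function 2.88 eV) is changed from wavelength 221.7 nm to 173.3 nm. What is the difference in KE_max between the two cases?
1.5619 eV

Using Einstein's equation: KE_max = hc/λ - φ

For λ₁ = 221.7 nm:
KE₁ = hc/λ₁ - φ = 5.5924 - 2.88 = 2.7124 eV

For λ₂ = 173.3 nm:
KE₂ = hc/λ₂ - φ = 7.1543 - 2.88 = 4.2743 eV

Change in KE:
ΔKE = KE₂ - KE₁ = 4.2743 - 2.7124 = 1.5619 eV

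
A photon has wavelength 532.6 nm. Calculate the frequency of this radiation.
5.6288e+14 Hz

Using the wave equation: c = fλ

Solving for frequency:
f = c/λ = (3×10⁸ m/s) / (532.6×10⁻⁹ m)
f = 5.6288e+14 Hz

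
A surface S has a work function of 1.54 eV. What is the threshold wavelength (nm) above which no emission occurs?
805.09 nm

The threshold wavelength is when the photon energy equals the work function:
hc/λ₀ = φ

Solving for λ₀:
λ₀ = hc/φ = (6.626×10⁻³⁴ J·s)(3×10⁸ m/s) / (1.54 eV × 1.602×10⁻¹⁹ J/eV)
λ₀ = 805.09 nm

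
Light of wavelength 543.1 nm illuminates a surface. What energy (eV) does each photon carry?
2.2829 eV

Using E = hf = hc/λ:

E = hc/λ = (6.626×10⁻³⁴ J·s)(3×10⁸ m/s) / (543.1×10⁻⁹ m)
E = 2.2829 eV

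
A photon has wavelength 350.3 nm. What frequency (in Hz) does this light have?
8.5582e+14 Hz

Using the wave equation: c = fλ

Solving for frequency:
f = c/λ = (3×10⁸ m/s) / (350.3×10⁻⁹ m)
f = 8.5582e+14 Hz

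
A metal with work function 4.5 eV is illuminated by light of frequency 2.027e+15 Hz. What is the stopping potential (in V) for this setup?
3.8830 V

The stopping potential V_s satisfies: eV_s = KE_max

First, find KE_max using Einstein's equation:
E_photon = hf = (6.626×10⁻³⁴ J·s)(2.027e+15 Hz) = 8.3830 eV
KE_max = E_photon - φ = 8.3830 - 4.5 = 3.8830 eV

Since eV_s = KE_max:
V_s = KE_max/e = 3.8830 V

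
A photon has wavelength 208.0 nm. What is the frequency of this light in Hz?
1.4413e+15 Hz

Using the wave equation: c = fλ

Solving for frequency:
f = c/λ = (3×10⁸ m/s) / (208.0×10⁻⁹ m)
f = 1.4413e+15 Hz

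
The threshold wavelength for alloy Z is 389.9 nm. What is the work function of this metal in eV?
3.18 eV

At the threshold wavelength, photon energy equals work function:
φ = hc/λ₀

Calculating:
φ = (6.626×10⁻³⁴ J·s)(3×10⁸ m/s) / (389.9×10⁻⁹ m)
φ = 3.18 eV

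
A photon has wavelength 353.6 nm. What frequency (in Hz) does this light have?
8.4783e+14 Hz

Using the wave equation: c = fλ

Solving for frequency:
f = c/λ = (3×10⁸ m/s) / (353.6×10⁻⁹ m)
f = 8.4783e+14 Hz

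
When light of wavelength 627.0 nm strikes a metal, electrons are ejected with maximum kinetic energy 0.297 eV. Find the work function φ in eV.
1.68 eV

From Einstein's photoelectric equation: KE_max = hf - φ = hc/λ - φ

Rearranging for φ:
φ = hc/λ - KE_max

Calculate photon energy:
E_photon = hc/λ = 1.9774 eV

Therefore:
φ = 1.9774 - 0.297 = 1.68 eV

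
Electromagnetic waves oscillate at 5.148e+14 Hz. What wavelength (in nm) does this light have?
582.35 nm

Using the wave equation: c = fλ

Solving for wavelength:
λ = c/f = (3×10⁸ m/s) / (5.148e+14 Hz)
λ = 582.35 nm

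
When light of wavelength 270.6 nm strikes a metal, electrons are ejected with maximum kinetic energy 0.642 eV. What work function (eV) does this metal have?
3.94 eV

From Einstein's photoelectric equation: KE_max = hf - φ = hc/λ - φ

Rearranging for φ:
φ = hc/λ - KE_max

Calculate photon energy:
E_photon = hc/λ = 4.5818 eV

Therefore:
φ = 4.5818 - 0.642 = 3.94 eV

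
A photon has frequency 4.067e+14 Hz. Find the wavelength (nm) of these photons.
737.13 nm

Using the wave equation: c = fλ

Solving for wavelength:
λ = c/f = (3×10⁸ m/s) / (4.067e+14 Hz)
λ = 737.13 nm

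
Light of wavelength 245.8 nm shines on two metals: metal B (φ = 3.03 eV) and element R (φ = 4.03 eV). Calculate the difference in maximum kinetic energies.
1.0000 eV

Using KE_max = hc/λ - φ for each metal:

Photon energy: E = hc/λ = 5.0441 eV

For metal B (φ₁ = 3.03 eV):
KE₁ = E - φ₁ = 5.0441 - 3.03 = 2.0141 eV

For element R (φ₂ = 4.03 eV):
KE₂ = E - φ₂ = 5.0441 - 4.03 = 1.0141 eV

Difference:
ΔKE = KE₁ - KE₂ = 2.0141 - 1.0141 = 1.0000 eV

Note: The difference equals the difference in work functions: 4.03 - 3.03 = 1.00 eV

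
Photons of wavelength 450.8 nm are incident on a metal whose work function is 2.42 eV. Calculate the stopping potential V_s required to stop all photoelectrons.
0.3303 V

The stopping potential V_s satisfies: eV_s = KE_max

First, find KE_max using Einstein's equation:
E_photon = hc/λ = 2.7503 eV
KE_max = E_photon - φ = 2.7503 - 2.42 = 0.3303 eV

Since eV_s = KE_max:
V_s = KE_max/e = 0.3303 V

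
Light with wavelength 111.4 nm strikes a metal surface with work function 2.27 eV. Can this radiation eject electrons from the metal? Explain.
Yes

For photoemission, the photon energy must exceed the work function.

Photon energy: E = hc/λ = 11.1296 eV
Work function: φ = 2.27 eV

Since E_photon (11.1296 eV) > φ (2.27 eV), photoemission WILL occur.
The threshold wavelength is λ₀ = hc/φ = 546.2 nm.
Since 111.4 nm < 546.2 nm, the light has sufficient energy.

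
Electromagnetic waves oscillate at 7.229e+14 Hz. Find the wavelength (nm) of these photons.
414.71 nm

Using the wave equation: c = fλ

Solving for wavelength:
λ = c/f = (3×10⁸ m/s) / (7.229e+14 Hz)
λ = 414.71 nm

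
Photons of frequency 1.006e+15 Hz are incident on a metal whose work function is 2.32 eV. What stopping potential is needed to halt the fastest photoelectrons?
1.8405 V

The stopping potential V_s satisfies: eV_s = KE_max

First, find KE_max using Einstein's equation:
E_photon = hf = (6.626×10⁻³⁴ J·s)(1.006e+15 Hz) = 4.1605 eV
KE_max = E_photon - φ = 4.1605 - 2.32 = 1.8405 eV

Since eV_s = KE_max:
V_s = KE_max/e = 1.8405 V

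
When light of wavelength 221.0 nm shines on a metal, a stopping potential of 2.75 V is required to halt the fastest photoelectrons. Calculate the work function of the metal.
2.86 eV

The stopping potential gives the maximum kinetic energy: KE_max = eV_s = 2.75 eV

From Einstein's photoelectric equation: KE_max = hc/λ - φ
Rearranging: φ = hc/λ - KE_max

Calculate photon energy:
E_photon = hc/λ = (6.626×10⁻³⁴ J·s)(3×10⁸ m/s) / (221.0×10⁻⁹ m) = 5.6101 eV

Therefore:
φ = 5.6101 - 2.75 = 2.86 eV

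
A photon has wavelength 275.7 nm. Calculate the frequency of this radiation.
1.0874e+15 Hz

Using the wave equation: c = fλ

Solving for frequency:
f = c/λ = (3×10⁸ m/s) / (275.7×10⁻⁹ m)
f = 1.0874e+15 Hz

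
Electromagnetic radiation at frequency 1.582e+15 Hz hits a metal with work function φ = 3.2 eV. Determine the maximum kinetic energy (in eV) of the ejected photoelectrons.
3.3426 eV

Using Einstein's photoelectric equation: KE_max = hf - φ

First, calculate the photon energy:
E_photon = hf = (6.626×10⁻³⁴ J·s)(1.582e+15 Hz)
E_photon = 6.5426 eV

Then, the maximum kinetic energy:
KE_max = E_photon - φ = 6.5426 eV - 3.2 eV = 3.3426 eV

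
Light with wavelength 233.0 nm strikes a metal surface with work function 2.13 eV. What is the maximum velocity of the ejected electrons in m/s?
1.0595e+06 m/s

First, find the maximum kinetic energy:
E_photon = hc/λ = 5.3212 eV
KE_max = E_photon - φ = 5.3212 - 2.13 = 3.1912 eV

Convert to Joules: KE_max = 3.1912 × 1.602×10⁻¹⁹ J = 5.1129e-19 J

Then use KE = ½mv² to find velocity:
v = √(2·KE/m) = √(2 × 5.1129e-19 J / 9.109e-31 kg)
v = 1.0595e+06 m/s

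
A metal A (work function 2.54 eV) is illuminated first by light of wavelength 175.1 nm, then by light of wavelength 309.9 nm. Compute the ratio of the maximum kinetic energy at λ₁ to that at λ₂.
3.1085

Using Einstein's equation: KE_max = hc/λ - φ

For λ₁ = 175.1 nm:
E₁ = hc/λ₁ = 7.0808 eV
KE₁ = E₁ - φ = 7.0808 - 2.54 = 4.5408 eV

For λ₂ = 309.9 nm:
E₂ = hc/λ₂ = 4.0008 eV
KE₂ = E₂ - φ = 4.0008 - 2.54 = 1.4608 eV

Ratio: KE₁/KE₂ = 4.5408/1.4608 = 3.1085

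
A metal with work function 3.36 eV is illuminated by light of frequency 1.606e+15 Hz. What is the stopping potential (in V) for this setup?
3.2819 V

The stopping potential V_s satisfies: eV_s = KE_max

First, find KE_max using Einstein's equation:
E_photon = hf = (6.626×10⁻³⁴ J·s)(1.606e+15 Hz) = 6.6419 eV
KE_max = E_photon - φ = 6.6419 - 3.36 = 3.2819 eV

Since eV_s = KE_max:
V_s = KE_max/e = 3.2819 V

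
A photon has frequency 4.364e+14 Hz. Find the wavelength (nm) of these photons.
686.97 nm

Using the wave equation: c = fλ

Solving for wavelength:
λ = c/f = (3×10⁸ m/s) / (4.364e+14 Hz)
λ = 686.97 nm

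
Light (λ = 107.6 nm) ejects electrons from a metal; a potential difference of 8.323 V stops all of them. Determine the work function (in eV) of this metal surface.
3.20 eV

The stopping potential gives the maximum kinetic energy: KE_max = eV_s = 8.323 eV

From Einstein's photoelectric equation: KE_max = hc/λ - φ
Rearranging: φ = hc/λ - KE_max

Calculate photon energy:
E_photon = hc/λ = (6.626×10⁻³⁴ J·s)(3×10⁸ m/s) / (107.6×10⁻⁹ m) = 11.5227 eV

Therefore:
φ = 11.5227 - 8.323 = 3.20 eV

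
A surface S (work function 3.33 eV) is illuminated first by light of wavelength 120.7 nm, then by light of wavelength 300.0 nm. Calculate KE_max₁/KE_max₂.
8.6473

Using Einstein's equation: KE_max = hc/λ - φ

For λ₁ = 120.7 nm:
E₁ = hc/λ₁ = 10.2721 eV
KE₁ = E₁ - φ = 10.2721 - 3.33 = 6.9421 eV

For λ₂ = 300.0 nm:
E₂ = hc/λ₂ = 4.1328 eV
KE₂ = E₂ - φ = 4.1328 - 3.33 = 0.8028 eV

Ratio: KE₁/KE₂ = 6.9421/0.8028 = 8.6473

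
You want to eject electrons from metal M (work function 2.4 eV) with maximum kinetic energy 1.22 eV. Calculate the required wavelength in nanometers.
342.50 nm

From Einstein's equation: KE_max = hc/λ - φ

Rearranging for λ:
hc/λ = KE_max + φ
λ = hc/(KE_max + φ)

Required photon energy:
E_photon = KE_max + φ = 1.22 + 2.4 = 3.62 eV

Required wavelength:
λ = hc/E_photon = (6.626×10⁻³⁴)(3×10⁸) / (3.62 × 1.602×10⁻¹⁹)
λ = 342.50 nm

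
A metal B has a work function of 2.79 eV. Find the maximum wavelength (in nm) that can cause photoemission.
444.39 nm

The threshold wavelength is when the photon energy equals the work function:
hc/λ₀ = φ

Solving for λ₀:
λ₀ = hc/φ = (6.626×10⁻³⁴ J·s)(3×10⁸ m/s) / (2.79 eV × 1.602×10⁻¹⁹ J/eV)
λ₀ = 444.39 nm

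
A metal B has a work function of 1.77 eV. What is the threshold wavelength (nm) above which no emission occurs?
700.48 nm

The threshold wavelength is when the photon energy equals the work function:
hc/λ₀ = φ

Solving for λ₀:
λ₀ = hc/φ = (6.626×10⁻³⁴ J·s)(3×10⁸ m/s) / (1.77 eV × 1.602×10⁻¹⁹ J/eV)
λ₀ = 700.48 nm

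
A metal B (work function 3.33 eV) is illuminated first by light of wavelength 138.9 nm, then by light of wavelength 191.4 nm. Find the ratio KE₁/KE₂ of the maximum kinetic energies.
1.7778

Using Einstein's equation: KE_max = hc/λ - φ

For λ₁ = 138.9 nm:
E₁ = hc/λ₁ = 8.9261 eV
KE₁ = E₁ - φ = 8.9261 - 3.33 = 5.5961 eV

For λ₂ = 191.4 nm:
E₂ = hc/λ₂ = 6.4778 eV
KE₂ = E₂ - φ = 6.4778 - 3.33 = 3.1478 eV

Ratio: KE₁/KE₂ = 5.5961/3.1478 = 1.7778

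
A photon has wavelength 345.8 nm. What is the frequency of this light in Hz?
8.6695e+14 Hz

Using the wave equation: c = fλ

Solving for frequency:
f = c/λ = (3×10⁸ m/s) / (345.8×10⁻⁹ m)
f = 8.6695e+14 Hz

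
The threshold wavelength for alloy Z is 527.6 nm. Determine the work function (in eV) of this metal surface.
2.35 eV

At the threshold wavelength, photon energy equals work function:
φ = hc/λ₀

Calculating:
φ = (6.626×10⁻³⁴ J·s)(3×10⁸ m/s) / (527.6×10⁻⁹ m)
φ = 2.35 eV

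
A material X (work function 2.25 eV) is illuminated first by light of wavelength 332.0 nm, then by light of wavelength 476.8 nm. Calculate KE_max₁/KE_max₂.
4.2372

Using Einstein's equation: KE_max = hc/λ - φ

For λ₁ = 332.0 nm:
E₁ = hc/λ₁ = 3.7345 eV
KE₁ = E₁ - φ = 3.7345 - 2.25 = 1.4845 eV

For λ₂ = 476.8 nm:
E₂ = hc/λ₂ = 2.6003 eV
KE₂ = E₂ - φ = 2.6003 - 2.25 = 0.3503 eV

Ratio: KE₁/KE₂ = 1.4845/0.3503 = 4.2372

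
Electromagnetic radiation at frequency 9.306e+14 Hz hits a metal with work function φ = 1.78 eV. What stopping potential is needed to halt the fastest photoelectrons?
2.0687 V

The stopping potential V_s satisfies: eV_s = KE_max

First, find KE_max using Einstein's equation:
E_photon = hf = (6.626×10⁻³⁴ J·s)(9.306e+14 Hz) = 3.8487 eV
KE_max = E_photon - φ = 3.8487 - 1.78 = 2.0687 eV

Since eV_s = KE_max:
V_s = KE_max/e = 2.0687 V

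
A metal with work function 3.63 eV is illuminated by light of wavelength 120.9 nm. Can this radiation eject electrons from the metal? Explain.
Yes

For photoemission, the photon energy must exceed the work function.

Photon energy: E = hc/λ = 10.2551 eV
Work function: φ = 3.63 eV

Since E_photon (10.2551 eV) > φ (3.63 eV), photoemission WILL occur.
The threshold wavelength is λ₀ = hc/φ = 341.6 nm.
Since 120.9 nm < 341.6 nm, the light has sufficient energy.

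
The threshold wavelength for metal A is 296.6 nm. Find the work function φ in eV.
4.18 eV

At the threshold wavelength, photon energy equals work function:
φ = hc/λ₀

Calculating:
φ = (6.626×10⁻³⁴ J·s)(3×10⁸ m/s) / (296.6×10⁻⁹ m)
φ = 4.18 eV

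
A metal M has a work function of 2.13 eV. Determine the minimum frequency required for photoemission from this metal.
5.1503e+14 Hz

The threshold frequency is when the photon energy equals the work function:
hf₀ = φ

Solving for f₀:
f₀ = φ/h = (2.13 eV × 1.602×10⁻¹⁹ J/eV) / (6.626×10⁻³⁴ J·s)
f₀ = 5.1503e+14 Hz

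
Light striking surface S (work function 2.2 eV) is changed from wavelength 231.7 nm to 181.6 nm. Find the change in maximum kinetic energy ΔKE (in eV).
1.4763 eV

Using Einstein's equation: KE_max = hc/λ - φ

For λ₁ = 231.7 nm:
KE₁ = hc/λ₁ - φ = 5.3511 - 2.2 = 3.1511 eV

For λ₂ = 181.6 nm:
KE₂ = hc/λ₂ - φ = 6.8273 - 2.2 = 4.6273 eV

Change in KE:
ΔKE = KE₂ - KE₁ = 4.6273 - 3.1511 = 1.4763 eV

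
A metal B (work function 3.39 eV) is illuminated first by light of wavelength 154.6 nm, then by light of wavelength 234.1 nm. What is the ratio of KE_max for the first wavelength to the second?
2.4287

Using Einstein's equation: KE_max = hc/λ - φ

For λ₁ = 154.6 nm:
E₁ = hc/λ₁ = 8.0197 eV
KE₁ = E₁ - φ = 8.0197 - 3.39 = 4.6297 eV

For λ₂ = 234.1 nm:
E₂ = hc/λ₂ = 5.2962 eV
KE₂ = E₂ - φ = 5.2962 - 3.39 = 1.9062 eV

Ratio: KE₁/KE₂ = 4.6297/1.9062 = 2.4287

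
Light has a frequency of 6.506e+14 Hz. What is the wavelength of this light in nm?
460.79 nm

Using the wave equation: c = fλ

Solving for wavelength:
λ = c/f = (3×10⁸ m/s) / (6.506e+14 Hz)
λ = 460.79 nm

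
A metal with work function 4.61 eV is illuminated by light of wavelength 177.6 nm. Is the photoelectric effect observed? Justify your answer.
Yes

For photoemission, the photon energy must exceed the work function.

Photon energy: E = hc/λ = 6.9811 eV
Work function: φ = 4.61 eV

Since E_photon (6.9811 eV) > φ (4.61 eV), photoemission WILL occur.
The threshold wavelength is λ₀ = hc/φ = 268.9 nm.
Since 177.6 nm < 268.9 nm, the light has sufficient energy.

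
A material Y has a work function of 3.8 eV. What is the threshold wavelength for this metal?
326.27 nm

The threshold wavelength is when the photon energy equals the work function:
hc/λ₀ = φ

Solving for λ₀:
λ₀ = hc/φ = (6.626×10⁻³⁴ J·s)(3×10⁸ m/s) / (3.8 eV × 1.602×10⁻¹⁹ J/eV)
λ₀ = 326.27 nm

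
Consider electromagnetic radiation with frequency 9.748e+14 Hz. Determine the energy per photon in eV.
4.0314 eV

Using E = hf:

E = hf = (6.626×10⁻³⁴ J·s)(9.748e+14 Hz)
E = 4.0314 eV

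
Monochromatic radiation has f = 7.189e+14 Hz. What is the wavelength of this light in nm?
417.02 nm

Using the wave equation: c = fλ

Solving for wavelength:
λ = c/f = (3×10⁸ m/s) / (7.189e+14 Hz)
λ = 417.02 nm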